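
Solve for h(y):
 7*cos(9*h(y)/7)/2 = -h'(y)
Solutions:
 7*y/2 - 7*log(sin(9*h(y)/7) - 1)/18 + 7*log(sin(9*h(y)/7) + 1)/18 = C1


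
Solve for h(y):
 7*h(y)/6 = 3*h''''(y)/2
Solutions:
 h(y) = C1*exp(-sqrt(3)*7^(1/4)*y/3) + C2*exp(sqrt(3)*7^(1/4)*y/3) + C3*sin(sqrt(3)*7^(1/4)*y/3) + C4*cos(sqrt(3)*7^(1/4)*y/3)


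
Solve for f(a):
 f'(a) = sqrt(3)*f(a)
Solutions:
 f(a) = C1*exp(sqrt(3)*a)


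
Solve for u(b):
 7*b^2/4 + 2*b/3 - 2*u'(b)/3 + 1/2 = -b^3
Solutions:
 u(b) = C1 + 3*b^4/8 + 7*b^3/8 + b^2/2 + 3*b/4


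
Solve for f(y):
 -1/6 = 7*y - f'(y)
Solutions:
 f(y) = C1 + 7*y^2/2 + y/6


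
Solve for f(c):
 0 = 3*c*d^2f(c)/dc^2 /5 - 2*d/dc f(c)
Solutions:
 f(c) = C1 + C2*c^(13/3)


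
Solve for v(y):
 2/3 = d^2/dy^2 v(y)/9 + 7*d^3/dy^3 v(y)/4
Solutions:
 v(y) = C1 + C2*y + C3*exp(-4*y/63) + 3*y^2


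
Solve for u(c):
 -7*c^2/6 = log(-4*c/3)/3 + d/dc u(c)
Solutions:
 u(c) = C1 - 7*c^3/18 - c*log(-c)/3 + c*(-log(2) + 1/3 + log(6)/3)


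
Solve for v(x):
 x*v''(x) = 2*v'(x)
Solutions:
 v(x) = C1 + C2*x^3


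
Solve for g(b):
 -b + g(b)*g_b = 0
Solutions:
 g(b) = -sqrt(C1 + b^2)
 g(b) = sqrt(C1 + b^2)


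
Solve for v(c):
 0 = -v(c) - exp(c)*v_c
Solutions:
 v(c) = C1*exp(exp(-c))


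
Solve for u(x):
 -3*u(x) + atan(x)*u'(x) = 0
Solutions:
 u(x) = C1*exp(3*Integral(1/atan(x), x))


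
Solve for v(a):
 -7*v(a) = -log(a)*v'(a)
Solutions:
 v(a) = C1*exp(7*li(a))


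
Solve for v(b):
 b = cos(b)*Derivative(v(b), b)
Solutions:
 v(b) = C1 + Integral(b/cos(b), b)


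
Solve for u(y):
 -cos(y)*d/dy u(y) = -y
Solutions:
 u(y) = C1 + Integral(y/cos(y), y)


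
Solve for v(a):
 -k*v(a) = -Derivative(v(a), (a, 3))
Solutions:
 v(a) = C1*exp(a*k^(1/3)) + C2*exp(a*k^(1/3)*(-1 + sqrt(3)*I)/2) + C3*exp(-a*k^(1/3)*(1 + sqrt(3)*I)/2)


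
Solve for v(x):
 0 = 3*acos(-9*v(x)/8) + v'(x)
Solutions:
 Integral(1/acos(-9*_y/8), (_y, v(x))) = C1 - 3*x


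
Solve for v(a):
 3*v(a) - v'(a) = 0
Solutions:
 v(a) = C1*exp(3*a)


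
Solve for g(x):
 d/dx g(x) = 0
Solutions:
 g(x) = C1


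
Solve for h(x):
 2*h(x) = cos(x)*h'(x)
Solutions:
 h(x) = C1*(sin(x) + 1)/(sin(x) - 1)


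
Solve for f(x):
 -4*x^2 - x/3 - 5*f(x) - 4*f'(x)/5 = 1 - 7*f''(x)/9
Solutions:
 f(x) = C1*exp(3*x*(6 - sqrt(911))/35) + C2*exp(3*x*(6 + sqrt(911))/35) - 4*x^2/5 + 71*x/375 - 13477/28125


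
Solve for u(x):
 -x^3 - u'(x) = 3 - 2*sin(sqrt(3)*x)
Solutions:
 u(x) = C1 - x^4/4 - 3*x - 2*sqrt(3)*cos(sqrt(3)*x)/3


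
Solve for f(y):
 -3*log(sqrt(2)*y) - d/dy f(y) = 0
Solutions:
 f(y) = C1 - 3*y*log(y) - 3*y*log(2)/2 + 3*y


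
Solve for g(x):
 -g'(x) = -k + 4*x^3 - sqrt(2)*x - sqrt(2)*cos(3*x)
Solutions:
 g(x) = C1 + k*x - x^4 + sqrt(2)*x^2/2 + sqrt(2)*sin(3*x)/3


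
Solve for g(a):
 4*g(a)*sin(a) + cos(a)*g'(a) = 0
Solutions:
 g(a) = C1*cos(a)^4


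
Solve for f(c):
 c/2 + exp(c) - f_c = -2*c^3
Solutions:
 f(c) = C1 + c^4/2 + c^2/4 + exp(c)


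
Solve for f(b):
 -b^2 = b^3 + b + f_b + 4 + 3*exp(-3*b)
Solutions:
 f(b) = C1 - b^4/4 - b^3/3 - b^2/2 - 4*b + exp(-3*b)


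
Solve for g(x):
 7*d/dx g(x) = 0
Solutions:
 g(x) = C1


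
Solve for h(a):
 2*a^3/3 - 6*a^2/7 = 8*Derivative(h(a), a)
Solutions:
 h(a) = C1 + a^4/48 - a^3/28


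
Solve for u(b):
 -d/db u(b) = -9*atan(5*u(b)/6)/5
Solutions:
 Integral(1/atan(5*_y/6), (_y, u(b))) = C1 + 9*b/5


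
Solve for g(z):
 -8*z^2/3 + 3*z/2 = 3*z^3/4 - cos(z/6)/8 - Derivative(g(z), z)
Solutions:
 g(z) = C1 + 3*z^4/16 + 8*z^3/9 - 3*z^2/4 - 3*sin(z/6)/4


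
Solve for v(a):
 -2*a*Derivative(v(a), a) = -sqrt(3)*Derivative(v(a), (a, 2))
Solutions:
 v(a) = C1 + C2*erfi(3^(3/4)*a/3)


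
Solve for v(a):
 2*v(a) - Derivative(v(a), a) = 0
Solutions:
 v(a) = C1*exp(2*a)


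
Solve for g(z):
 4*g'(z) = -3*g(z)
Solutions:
 g(z) = C1*exp(-3*z/4)


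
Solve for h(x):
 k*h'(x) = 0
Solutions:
 h(x) = C1


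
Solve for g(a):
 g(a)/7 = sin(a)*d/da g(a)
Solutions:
 g(a) = C1*(cos(a) - 1)^(1/14)/(cos(a) + 1)^(1/14)


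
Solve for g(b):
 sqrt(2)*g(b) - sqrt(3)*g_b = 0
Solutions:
 g(b) = C1*exp(sqrt(6)*b/3)


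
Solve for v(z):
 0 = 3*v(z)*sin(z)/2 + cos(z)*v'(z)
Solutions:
 v(z) = C1*cos(z)^(3/2)


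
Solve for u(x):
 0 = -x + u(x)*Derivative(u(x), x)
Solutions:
 u(x) = -sqrt(C1 + x^2)
 u(x) = sqrt(C1 + x^2)


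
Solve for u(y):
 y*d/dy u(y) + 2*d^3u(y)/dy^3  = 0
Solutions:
 u(y) = C1 + Integral(C2*airyai(-2^(2/3)*y/2) + C3*airybi(-2^(2/3)*y/2), y)


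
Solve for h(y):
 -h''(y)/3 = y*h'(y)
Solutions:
 h(y) = C1 + C2*erf(sqrt(6)*y/2)


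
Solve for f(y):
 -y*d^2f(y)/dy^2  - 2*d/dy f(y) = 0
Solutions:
 f(y) = C1 + C2/y


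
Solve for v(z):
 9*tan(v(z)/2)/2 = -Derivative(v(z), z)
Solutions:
 v(z) = -2*asin(C1*exp(-9*z/4)) + 2*pi
 v(z) = 2*asin(C1*exp(-9*z/4))


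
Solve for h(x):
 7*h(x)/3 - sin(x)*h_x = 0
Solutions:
 h(x) = C1*(cos(x) - 1)^(7/6)/(cos(x) + 1)^(7/6)


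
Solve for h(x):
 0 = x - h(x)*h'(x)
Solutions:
 h(x) = -sqrt(C1 + x^2)
 h(x) = sqrt(C1 + x^2)


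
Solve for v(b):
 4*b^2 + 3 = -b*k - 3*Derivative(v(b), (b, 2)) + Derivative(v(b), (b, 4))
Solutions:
 v(b) = C1 + C2*b + C3*exp(-sqrt(3)*b) + C4*exp(sqrt(3)*b) - b^4/9 - b^3*k/18 - 17*b^2/18


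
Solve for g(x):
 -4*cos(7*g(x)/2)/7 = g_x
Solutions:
 g(x) = -2*asin((C1 + exp(4*x))/(C1 - exp(4*x)))/7 + 2*pi/7
 g(x) = 2*asin((C1 + exp(4*x))/(C1 - exp(4*x)))/7


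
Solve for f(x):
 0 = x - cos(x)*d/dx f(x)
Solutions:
 f(x) = C1 + Integral(x/cos(x), x)


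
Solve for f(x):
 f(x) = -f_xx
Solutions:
 f(x) = C1*sin(x) + C2*cos(x)


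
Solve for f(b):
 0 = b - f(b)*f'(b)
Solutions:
 f(b) = -sqrt(C1 + b^2)
 f(b) = sqrt(C1 + b^2)


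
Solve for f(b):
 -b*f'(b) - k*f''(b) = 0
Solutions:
 f(b) = C1 + C2*sqrt(k)*erf(sqrt(2)*b*sqrt(1/k)/2)


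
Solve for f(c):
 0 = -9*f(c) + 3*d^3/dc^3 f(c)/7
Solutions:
 f(c) = C3*exp(21^(1/3)*c) + (C1*sin(3^(5/6)*7^(1/3)*c/2) + C2*cos(3^(5/6)*7^(1/3)*c/2))*exp(-21^(1/3)*c/2)


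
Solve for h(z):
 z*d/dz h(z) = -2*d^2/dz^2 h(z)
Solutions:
 h(z) = C1 + C2*erf(z/2)


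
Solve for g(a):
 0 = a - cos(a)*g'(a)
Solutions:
 g(a) = C1 + Integral(a/cos(a), a)


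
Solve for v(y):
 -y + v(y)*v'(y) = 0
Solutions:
 v(y) = -sqrt(C1 + y^2)
 v(y) = sqrt(C1 + y^2)


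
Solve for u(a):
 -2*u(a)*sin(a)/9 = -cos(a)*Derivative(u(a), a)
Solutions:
 u(a) = C1/cos(a)^(2/9)


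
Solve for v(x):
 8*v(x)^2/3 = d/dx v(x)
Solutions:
 v(x) = -3/(C1 + 8*x)


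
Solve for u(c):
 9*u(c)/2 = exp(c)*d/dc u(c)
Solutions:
 u(c) = C1*exp(-9*exp(-c)/2)


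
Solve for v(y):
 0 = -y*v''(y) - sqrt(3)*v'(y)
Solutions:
 v(y) = C1 + C2*y^(1 - sqrt(3))


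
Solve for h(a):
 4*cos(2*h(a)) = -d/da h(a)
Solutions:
 h(a) = -asin((C1 + exp(16*a))/(C1 - exp(16*a)))/2 + pi/2
 h(a) = asin((C1 + exp(16*a))/(C1 - exp(16*a)))/2


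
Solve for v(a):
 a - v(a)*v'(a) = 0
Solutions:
 v(a) = -sqrt(C1 + a^2)
 v(a) = sqrt(C1 + a^2)


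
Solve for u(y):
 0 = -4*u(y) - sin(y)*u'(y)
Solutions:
 u(y) = C1*(cos(y)^2 + 2*cos(y) + 1)/(cos(y)^2 - 2*cos(y) + 1)


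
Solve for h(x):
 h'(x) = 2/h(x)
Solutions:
 h(x) = -sqrt(C1 + 4*x)
 h(x) = sqrt(C1 + 4*x)


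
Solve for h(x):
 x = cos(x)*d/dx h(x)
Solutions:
 h(x) = C1 + Integral(x/cos(x), x)


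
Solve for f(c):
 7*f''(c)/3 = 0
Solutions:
 f(c) = C1 + C2*c


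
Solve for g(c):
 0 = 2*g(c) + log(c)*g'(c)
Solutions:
 g(c) = C1*exp(-2*li(c))


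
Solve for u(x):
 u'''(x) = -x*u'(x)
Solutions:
 u(x) = C1 + Integral(C2*airyai(-x) + C3*airybi(-x), x)


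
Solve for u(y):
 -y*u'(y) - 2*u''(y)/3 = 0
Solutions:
 u(y) = C1 + C2*erf(sqrt(3)*y/2)


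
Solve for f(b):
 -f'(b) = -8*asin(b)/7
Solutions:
 f(b) = C1 + 8*b*asin(b)/7 + 8*sqrt(1 - b^2)/7


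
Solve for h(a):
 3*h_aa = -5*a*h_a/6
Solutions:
 h(a) = C1 + C2*erf(sqrt(5)*a/6)


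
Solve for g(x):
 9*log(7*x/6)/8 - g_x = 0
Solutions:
 g(x) = C1 + 9*x*log(x)/8 - 9*x*log(6)/8 - 9*x/8 + 9*x*log(7)/8


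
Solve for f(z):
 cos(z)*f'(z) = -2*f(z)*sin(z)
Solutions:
 f(z) = C1*cos(z)^2


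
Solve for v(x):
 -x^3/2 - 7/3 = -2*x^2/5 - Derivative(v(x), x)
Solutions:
 v(x) = C1 + x^4/8 - 2*x^3/15 + 7*x/3


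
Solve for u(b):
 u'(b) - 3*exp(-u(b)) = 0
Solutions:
 u(b) = log(C1 + 3*b)


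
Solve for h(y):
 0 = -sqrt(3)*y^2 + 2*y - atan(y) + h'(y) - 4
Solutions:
 h(y) = C1 + sqrt(3)*y^3/3 - y^2 + y*atan(y) + 4*y - log(y^2 + 1)/2


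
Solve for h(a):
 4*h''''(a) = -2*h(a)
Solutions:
 h(a) = (C1*sin(2^(1/4)*a/2) + C2*cos(2^(1/4)*a/2))*exp(-2^(1/4)*a/2) + (C3*sin(2^(1/4)*a/2) + C4*cos(2^(1/4)*a/2))*exp(2^(1/4)*a/2)


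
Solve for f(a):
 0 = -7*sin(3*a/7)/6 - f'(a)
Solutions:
 f(a) = C1 + 49*cos(3*a/7)/18


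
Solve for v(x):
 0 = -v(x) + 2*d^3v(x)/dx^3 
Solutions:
 v(x) = C3*exp(2^(2/3)*x/2) + (C1*sin(2^(2/3)*sqrt(3)*x/4) + C2*cos(2^(2/3)*sqrt(3)*x/4))*exp(-2^(2/3)*x/4)


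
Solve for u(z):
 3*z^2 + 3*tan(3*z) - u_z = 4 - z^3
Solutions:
 u(z) = C1 + z^4/4 + z^3 - 4*z - log(cos(3*z))


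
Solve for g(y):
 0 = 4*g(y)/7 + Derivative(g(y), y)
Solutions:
 g(y) = C1*exp(-4*y/7)


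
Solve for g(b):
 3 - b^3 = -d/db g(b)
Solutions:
 g(b) = C1 + b^4/4 - 3*b


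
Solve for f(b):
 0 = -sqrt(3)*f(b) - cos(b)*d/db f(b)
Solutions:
 f(b) = C1*(sin(b) - 1)^(sqrt(3)/2)/(sin(b) + 1)^(sqrt(3)/2)


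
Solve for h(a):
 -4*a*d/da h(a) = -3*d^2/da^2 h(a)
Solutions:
 h(a) = C1 + C2*erfi(sqrt(6)*a/3)


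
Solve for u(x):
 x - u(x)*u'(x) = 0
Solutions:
 u(x) = -sqrt(C1 + x^2)
 u(x) = sqrt(C1 + x^2)


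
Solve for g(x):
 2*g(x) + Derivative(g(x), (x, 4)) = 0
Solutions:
 g(x) = (C1*sin(2^(3/4)*x/2) + C2*cos(2^(3/4)*x/2))*exp(-2^(3/4)*x/2) + (C3*sin(2^(3/4)*x/2) + C4*cos(2^(3/4)*x/2))*exp(2^(3/4)*x/2)


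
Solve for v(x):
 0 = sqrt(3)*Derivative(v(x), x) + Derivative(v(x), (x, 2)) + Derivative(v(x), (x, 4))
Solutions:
 v(x) = C1 + C2*exp(2^(1/3)*sqrt(3)*x*(-2/(9 + sqrt(85))^(1/3) + 2^(1/3)*(9 + sqrt(85))^(1/3))/12)*sin(2^(1/3)*x*(2/(9 + sqrt(85))^(1/3) + 2^(1/3)*(9 + sqrt(85))^(1/3))/4) + C3*exp(2^(1/3)*sqrt(3)*x*(-2/(9 + sqrt(85))^(1/3) + 2^(1/3)*(9 + sqrt(85))^(1/3))/12)*cos(2^(1/3)*x*(2/(9 + sqrt(85))^(1/3) + 2^(1/3)*(9 + sqrt(85))^(1/3))/4) + C4*exp(-2^(1/3)*sqrt(3)*x*(-2/(9 + sqrt(85))^(1/3) + 2^(1/3)*(9 + sqrt(85))^(1/3))/6)


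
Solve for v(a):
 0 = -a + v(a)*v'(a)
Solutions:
 v(a) = -sqrt(C1 + a^2)
 v(a) = sqrt(C1 + a^2)


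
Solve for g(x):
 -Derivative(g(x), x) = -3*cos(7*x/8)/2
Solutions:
 g(x) = C1 + 12*sin(7*x/8)/7


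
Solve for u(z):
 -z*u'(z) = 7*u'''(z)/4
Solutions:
 u(z) = C1 + Integral(C2*airyai(-14^(2/3)*z/7) + C3*airybi(-14^(2/3)*z/7), z)


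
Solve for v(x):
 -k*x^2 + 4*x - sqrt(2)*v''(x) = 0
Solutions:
 v(x) = C1 + C2*x - sqrt(2)*k*x^4/24 + sqrt(2)*x^3/3


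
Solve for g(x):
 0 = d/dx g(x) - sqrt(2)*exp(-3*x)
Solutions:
 g(x) = C1 - sqrt(2)*exp(-3*x)/3


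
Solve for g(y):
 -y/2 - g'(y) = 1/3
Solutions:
 g(y) = C1 - y^2/4 - y/3


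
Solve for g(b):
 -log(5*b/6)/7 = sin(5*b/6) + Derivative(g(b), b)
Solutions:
 g(b) = C1 - b*log(b)/7 - b*log(5)/7 + b/7 + b*log(6)/7 + 6*cos(5*b/6)/5


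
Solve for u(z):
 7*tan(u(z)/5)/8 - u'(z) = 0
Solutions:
 u(z) = -5*asin(C1*exp(7*z/40)) + 5*pi
 u(z) = 5*asin(C1*exp(7*z/40))


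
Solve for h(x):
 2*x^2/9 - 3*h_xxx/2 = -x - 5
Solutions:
 h(x) = C1 + C2*x + C3*x^2 + x^5/405 + x^4/36 + 5*x^3/9


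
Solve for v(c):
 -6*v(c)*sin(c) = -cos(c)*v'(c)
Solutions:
 v(c) = C1/cos(c)^6


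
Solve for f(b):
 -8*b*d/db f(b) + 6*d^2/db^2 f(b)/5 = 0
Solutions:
 f(b) = C1 + C2*erfi(sqrt(30)*b/3)


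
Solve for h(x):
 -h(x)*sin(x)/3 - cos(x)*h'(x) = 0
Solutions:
 h(x) = C1*cos(x)^(1/3)


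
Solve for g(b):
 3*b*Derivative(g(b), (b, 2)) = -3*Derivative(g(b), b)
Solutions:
 g(b) = C1 + C2*log(b)


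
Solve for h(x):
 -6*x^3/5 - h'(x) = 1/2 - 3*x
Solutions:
 h(x) = C1 - 3*x^4/10 + 3*x^2/2 - x/2


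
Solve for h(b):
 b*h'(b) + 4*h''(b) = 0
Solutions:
 h(b) = C1 + C2*erf(sqrt(2)*b/4)


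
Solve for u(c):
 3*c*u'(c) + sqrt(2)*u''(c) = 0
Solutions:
 u(c) = C1 + C2*erf(2^(1/4)*sqrt(3)*c/2)


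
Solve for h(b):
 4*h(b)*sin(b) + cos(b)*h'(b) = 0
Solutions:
 h(b) = C1*cos(b)^4


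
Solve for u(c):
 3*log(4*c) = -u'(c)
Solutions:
 u(c) = C1 - 3*c*log(c) - c*log(64) + 3*c


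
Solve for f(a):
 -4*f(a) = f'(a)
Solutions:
 f(a) = C1*exp(-4*a)


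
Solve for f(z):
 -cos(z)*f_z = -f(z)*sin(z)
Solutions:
 f(z) = C1/cos(z)


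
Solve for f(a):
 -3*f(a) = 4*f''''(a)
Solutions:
 f(a) = (C1*sin(3^(1/4)*a/2) + C2*cos(3^(1/4)*a/2))*exp(-3^(1/4)*a/2) + (C3*sin(3^(1/4)*a/2) + C4*cos(3^(1/4)*a/2))*exp(3^(1/4)*a/2)


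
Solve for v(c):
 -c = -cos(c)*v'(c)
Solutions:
 v(c) = C1 + Integral(c/cos(c), c)


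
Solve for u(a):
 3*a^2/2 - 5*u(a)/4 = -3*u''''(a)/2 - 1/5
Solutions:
 u(a) = C1*exp(-5^(1/4)*6^(3/4)*a/6) + C2*exp(5^(1/4)*6^(3/4)*a/6) + C3*sin(5^(1/4)*6^(3/4)*a/6) + C4*cos(5^(1/4)*6^(3/4)*a/6) + 6*a^2/5 + 4/25


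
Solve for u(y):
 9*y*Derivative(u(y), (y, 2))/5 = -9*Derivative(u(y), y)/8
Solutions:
 u(y) = C1 + C2*y^(3/8)


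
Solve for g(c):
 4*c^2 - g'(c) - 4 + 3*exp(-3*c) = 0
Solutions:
 g(c) = C1 + 4*c^3/3 - 4*c - exp(-3*c)


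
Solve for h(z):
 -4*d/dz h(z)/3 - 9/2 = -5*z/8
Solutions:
 h(z) = C1 + 15*z^2/64 - 27*z/8


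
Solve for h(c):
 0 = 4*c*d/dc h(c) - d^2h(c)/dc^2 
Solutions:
 h(c) = C1 + C2*erfi(sqrt(2)*c)


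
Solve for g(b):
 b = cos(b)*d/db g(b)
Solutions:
 g(b) = C1 + Integral(b/cos(b), b)


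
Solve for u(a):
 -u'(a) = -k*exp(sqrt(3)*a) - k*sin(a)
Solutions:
 u(a) = C1 + sqrt(3)*k*exp(sqrt(3)*a)/3 - k*cos(a)


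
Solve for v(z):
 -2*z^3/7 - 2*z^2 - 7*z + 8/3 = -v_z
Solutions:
 v(z) = C1 + z^4/14 + 2*z^3/3 + 7*z^2/2 - 8*z/3


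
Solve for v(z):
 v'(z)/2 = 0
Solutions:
 v(z) = C1


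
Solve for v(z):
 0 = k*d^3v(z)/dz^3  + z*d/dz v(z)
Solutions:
 v(z) = C1 + Integral(C2*airyai(z*(-1/k)^(1/3)) + C3*airybi(z*(-1/k)^(1/3)), z)


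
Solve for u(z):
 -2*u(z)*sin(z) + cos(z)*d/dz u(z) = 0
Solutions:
 u(z) = C1/cos(z)^2


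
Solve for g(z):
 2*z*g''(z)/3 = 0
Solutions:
 g(z) = C1 + C2*z


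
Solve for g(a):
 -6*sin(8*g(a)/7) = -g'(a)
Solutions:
 -6*a + 7*log(cos(8*g(a)/7) - 1)/16 - 7*log(cos(8*g(a)/7) + 1)/16 = C1


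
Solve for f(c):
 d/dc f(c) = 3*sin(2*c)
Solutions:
 f(c) = C1 - 3*cos(2*c)/2


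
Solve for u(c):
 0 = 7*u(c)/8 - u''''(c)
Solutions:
 u(c) = C1*exp(-14^(1/4)*c/2) + C2*exp(14^(1/4)*c/2) + C3*sin(14^(1/4)*c/2) + C4*cos(14^(1/4)*c/2)


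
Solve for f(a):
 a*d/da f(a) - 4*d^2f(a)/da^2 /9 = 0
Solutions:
 f(a) = C1 + C2*erfi(3*sqrt(2)*a/4)


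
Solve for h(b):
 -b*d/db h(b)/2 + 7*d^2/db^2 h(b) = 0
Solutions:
 h(b) = C1 + C2*erfi(sqrt(7)*b/14)


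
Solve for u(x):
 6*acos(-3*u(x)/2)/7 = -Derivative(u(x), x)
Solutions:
 Integral(1/acos(-3*_y/2), (_y, u(x))) = C1 - 6*x/7


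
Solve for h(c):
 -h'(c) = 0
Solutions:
 h(c) = C1


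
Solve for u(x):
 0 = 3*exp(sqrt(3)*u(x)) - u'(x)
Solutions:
 u(x) = sqrt(3)*(2*log(-1/(C1 + 3*x)) - log(3))/6


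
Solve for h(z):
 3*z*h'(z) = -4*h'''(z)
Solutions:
 h(z) = C1 + Integral(C2*airyai(-6^(1/3)*z/2) + C3*airybi(-6^(1/3)*z/2), z)


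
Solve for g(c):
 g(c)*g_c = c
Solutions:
 g(c) = -sqrt(C1 + c^2)
 g(c) = sqrt(C1 + c^2)


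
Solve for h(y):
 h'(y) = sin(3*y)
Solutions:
 h(y) = C1 - cos(3*y)/3


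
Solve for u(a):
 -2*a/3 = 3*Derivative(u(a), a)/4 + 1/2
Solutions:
 u(a) = C1 - 4*a^2/9 - 2*a/3


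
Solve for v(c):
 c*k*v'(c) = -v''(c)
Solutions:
 v(c) = Piecewise((-sqrt(2)*sqrt(pi)*C1*erf(sqrt(2)*c*sqrt(k)/2)/(2*sqrt(k)) - C2, (k > 0) | (k < 0)), (-C1*c - C2, True))


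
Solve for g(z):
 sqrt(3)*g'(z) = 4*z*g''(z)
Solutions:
 g(z) = C1 + C2*z^(sqrt(3)/4 + 1)


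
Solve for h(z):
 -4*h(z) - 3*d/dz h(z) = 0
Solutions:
 h(z) = C1*exp(-4*z/3)


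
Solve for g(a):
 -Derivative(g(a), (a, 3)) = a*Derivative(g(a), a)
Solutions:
 g(a) = C1 + Integral(C2*airyai(-a) + C3*airybi(-a), a)


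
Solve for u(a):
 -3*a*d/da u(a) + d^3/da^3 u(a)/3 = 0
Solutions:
 u(a) = C1 + Integral(C2*airyai(3^(2/3)*a) + C3*airybi(3^(2/3)*a), a)


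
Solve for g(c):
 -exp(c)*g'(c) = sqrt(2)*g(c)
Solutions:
 g(c) = C1*exp(sqrt(2)*exp(-c))


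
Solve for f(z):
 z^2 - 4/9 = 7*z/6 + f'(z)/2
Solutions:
 f(z) = C1 + 2*z^3/3 - 7*z^2/6 - 8*z/9


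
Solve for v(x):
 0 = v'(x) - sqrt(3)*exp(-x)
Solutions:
 v(x) = C1 - sqrt(3)*exp(-x)


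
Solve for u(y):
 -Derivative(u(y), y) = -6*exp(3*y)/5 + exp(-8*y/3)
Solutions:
 u(y) = C1 + 2*exp(3*y)/5 + 3*exp(-8*y/3)/8


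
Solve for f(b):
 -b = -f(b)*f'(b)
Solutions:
 f(b) = -sqrt(C1 + b^2)
 f(b) = sqrt(C1 + b^2)


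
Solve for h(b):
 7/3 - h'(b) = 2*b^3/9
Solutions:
 h(b) = C1 - b^4/18 + 7*b/3


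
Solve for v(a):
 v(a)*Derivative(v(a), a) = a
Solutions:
 v(a) = -sqrt(C1 + a^2)
 v(a) = sqrt(C1 + a^2)


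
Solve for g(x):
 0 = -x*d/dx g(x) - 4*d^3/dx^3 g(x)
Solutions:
 g(x) = C1 + Integral(C2*airyai(-2^(1/3)*x/2) + C3*airybi(-2^(1/3)*x/2), x)


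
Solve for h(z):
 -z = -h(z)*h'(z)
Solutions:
 h(z) = -sqrt(C1 + z^2)
 h(z) = sqrt(C1 + z^2)


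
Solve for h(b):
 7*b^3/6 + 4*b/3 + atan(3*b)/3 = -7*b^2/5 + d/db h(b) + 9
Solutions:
 h(b) = C1 + 7*b^4/24 + 7*b^3/15 + 2*b^2/3 + b*atan(3*b)/3 - 9*b - log(9*b^2 + 1)/18


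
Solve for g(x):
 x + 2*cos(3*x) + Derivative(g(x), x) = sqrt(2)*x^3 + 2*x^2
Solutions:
 g(x) = C1 + sqrt(2)*x^4/4 + 2*x^3/3 - x^2/2 - 2*sin(3*x)/3


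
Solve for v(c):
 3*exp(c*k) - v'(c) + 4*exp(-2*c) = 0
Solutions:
 v(c) = C1 - 2*exp(-2*c) + 3*exp(c*k)/k


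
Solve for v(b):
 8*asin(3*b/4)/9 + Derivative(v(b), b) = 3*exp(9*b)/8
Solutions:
 v(b) = C1 - 8*b*asin(3*b/4)/9 - 8*sqrt(16 - 9*b^2)/27 + exp(9*b)/24


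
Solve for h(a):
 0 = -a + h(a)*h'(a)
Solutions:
 h(a) = -sqrt(C1 + a^2)
 h(a) = sqrt(C1 + a^2)


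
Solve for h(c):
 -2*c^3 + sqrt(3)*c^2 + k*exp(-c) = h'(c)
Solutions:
 h(c) = C1 - c^4/2 + sqrt(3)*c^3/3 - k*exp(-c)


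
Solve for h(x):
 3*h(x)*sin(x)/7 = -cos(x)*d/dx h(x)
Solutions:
 h(x) = C1*cos(x)^(3/7)


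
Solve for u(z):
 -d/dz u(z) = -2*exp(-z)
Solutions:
 u(z) = C1 - 2*exp(-z)


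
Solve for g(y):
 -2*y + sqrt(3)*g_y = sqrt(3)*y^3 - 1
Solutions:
 g(y) = C1 + y^4/4 + sqrt(3)*y^2/3 - sqrt(3)*y/3


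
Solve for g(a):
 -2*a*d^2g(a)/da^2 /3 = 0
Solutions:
 g(a) = C1 + C2*a


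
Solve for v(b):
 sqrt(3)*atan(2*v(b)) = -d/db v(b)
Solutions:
 Integral(1/atan(2*_y), (_y, v(b))) = C1 - sqrt(3)*b


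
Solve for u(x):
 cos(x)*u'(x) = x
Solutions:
 u(x) = C1 + Integral(x/cos(x), x)


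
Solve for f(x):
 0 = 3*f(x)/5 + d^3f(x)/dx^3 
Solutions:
 f(x) = C3*exp(-3^(1/3)*5^(2/3)*x/5) + (C1*sin(3^(5/6)*5^(2/3)*x/10) + C2*cos(3^(5/6)*5^(2/3)*x/10))*exp(3^(1/3)*5^(2/3)*x/10)


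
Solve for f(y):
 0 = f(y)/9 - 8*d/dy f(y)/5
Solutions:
 f(y) = C1*exp(5*y/72)


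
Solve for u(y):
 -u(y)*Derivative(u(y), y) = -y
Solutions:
 u(y) = -sqrt(C1 + y^2)
 u(y) = sqrt(C1 + y^2)


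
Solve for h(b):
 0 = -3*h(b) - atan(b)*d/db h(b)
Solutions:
 h(b) = C1*exp(-3*Integral(1/atan(b), b))


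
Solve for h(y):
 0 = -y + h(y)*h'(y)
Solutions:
 h(y) = -sqrt(C1 + y^2)
 h(y) = sqrt(C1 + y^2)


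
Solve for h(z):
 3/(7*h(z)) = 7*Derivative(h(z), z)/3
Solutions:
 h(z) = -sqrt(C1 + 18*z)/7
 h(z) = sqrt(C1 + 18*z)/7


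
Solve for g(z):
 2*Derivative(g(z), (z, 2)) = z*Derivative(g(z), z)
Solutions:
 g(z) = C1 + C2*erfi(z/2)


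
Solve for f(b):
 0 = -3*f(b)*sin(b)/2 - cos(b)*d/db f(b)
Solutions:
 f(b) = C1*cos(b)^(3/2)


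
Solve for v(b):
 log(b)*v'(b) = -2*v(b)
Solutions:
 v(b) = C1*exp(-2*li(b))


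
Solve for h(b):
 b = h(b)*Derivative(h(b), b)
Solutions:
 h(b) = -sqrt(C1 + b^2)
 h(b) = sqrt(C1 + b^2)


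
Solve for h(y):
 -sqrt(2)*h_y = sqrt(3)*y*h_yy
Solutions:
 h(y) = C1 + C2*y^(1 - sqrt(6)/3)


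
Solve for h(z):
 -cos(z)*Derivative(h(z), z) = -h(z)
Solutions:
 h(z) = C1*sqrt(sin(z) + 1)/sqrt(sin(z) - 1)


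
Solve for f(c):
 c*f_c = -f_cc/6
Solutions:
 f(c) = C1 + C2*erf(sqrt(3)*c)


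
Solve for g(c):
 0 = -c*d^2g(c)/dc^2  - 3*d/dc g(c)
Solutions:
 g(c) = C1 + C2/c^2


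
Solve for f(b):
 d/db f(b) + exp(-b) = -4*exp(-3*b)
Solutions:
 f(b) = C1 + exp(-b) + 4*exp(-3*b)/3


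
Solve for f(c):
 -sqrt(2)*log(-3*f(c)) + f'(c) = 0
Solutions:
 -sqrt(2)*Integral(1/(log(-_y) + log(3)), (_y, f(c)))/2 = C1 - c


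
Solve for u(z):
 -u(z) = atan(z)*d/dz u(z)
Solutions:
 u(z) = C1*exp(-Integral(1/atan(z), z))


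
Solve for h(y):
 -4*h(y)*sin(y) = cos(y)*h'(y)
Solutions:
 h(y) = C1*cos(y)^4


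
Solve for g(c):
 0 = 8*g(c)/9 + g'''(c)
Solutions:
 g(c) = C3*exp(-2*3^(1/3)*c/3) + (C1*sin(3^(5/6)*c/3) + C2*cos(3^(5/6)*c/3))*exp(3^(1/3)*c/3)


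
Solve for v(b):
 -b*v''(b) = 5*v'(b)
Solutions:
 v(b) = C1 + C2/b^4


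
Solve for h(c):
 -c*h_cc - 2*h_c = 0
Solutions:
 h(c) = C1 + C2/c


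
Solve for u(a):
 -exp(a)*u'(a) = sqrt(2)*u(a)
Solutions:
 u(a) = C1*exp(sqrt(2)*exp(-a))


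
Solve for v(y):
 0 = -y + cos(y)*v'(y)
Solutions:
 v(y) = C1 + Integral(y/cos(y), y)


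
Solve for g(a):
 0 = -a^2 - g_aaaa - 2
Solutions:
 g(a) = C1 + C2*a + C3*a^2 + C4*a^3 - a^6/360 - a^4/12


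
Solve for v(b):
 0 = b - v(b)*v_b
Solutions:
 v(b) = -sqrt(C1 + b^2)
 v(b) = sqrt(C1 + b^2)


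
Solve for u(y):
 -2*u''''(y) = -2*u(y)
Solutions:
 u(y) = C1*exp(-y) + C2*exp(y) + C3*sin(y) + C4*cos(y)


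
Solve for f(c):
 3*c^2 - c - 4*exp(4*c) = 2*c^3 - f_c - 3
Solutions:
 f(c) = C1 + c^4/2 - c^3 + c^2/2 - 3*c + exp(4*c)


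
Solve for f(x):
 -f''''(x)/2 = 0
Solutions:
 f(x) = C1 + C2*x + C3*x^2 + C4*x^3


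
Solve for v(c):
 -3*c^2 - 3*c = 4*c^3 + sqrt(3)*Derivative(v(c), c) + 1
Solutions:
 v(c) = C1 - sqrt(3)*c^4/3 - sqrt(3)*c^3/3 - sqrt(3)*c^2/2 - sqrt(3)*c/3


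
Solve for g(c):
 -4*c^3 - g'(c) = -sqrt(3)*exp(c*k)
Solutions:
 g(c) = C1 - c^4 + sqrt(3)*exp(c*k)/k


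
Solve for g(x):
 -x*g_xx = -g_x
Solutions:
 g(x) = C1 + C2*x^2


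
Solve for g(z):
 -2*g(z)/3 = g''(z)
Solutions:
 g(z) = C1*sin(sqrt(6)*z/3) + C2*cos(sqrt(6)*z/3)


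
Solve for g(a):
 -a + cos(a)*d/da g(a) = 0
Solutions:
 g(a) = C1 + Integral(a/cos(a), a)


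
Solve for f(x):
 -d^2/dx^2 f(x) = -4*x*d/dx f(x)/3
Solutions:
 f(x) = C1 + C2*erfi(sqrt(6)*x/3)


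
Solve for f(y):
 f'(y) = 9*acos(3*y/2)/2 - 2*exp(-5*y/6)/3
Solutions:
 f(y) = C1 + 9*y*acos(3*y/2)/2 - 3*sqrt(4 - 9*y^2)/2 + 4*exp(-5*y/6)/5


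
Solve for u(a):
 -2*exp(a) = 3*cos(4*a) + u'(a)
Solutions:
 u(a) = C1 - 2*exp(a) - 3*sin(4*a)/4


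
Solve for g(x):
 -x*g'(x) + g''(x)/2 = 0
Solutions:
 g(x) = C1 + C2*erfi(x)


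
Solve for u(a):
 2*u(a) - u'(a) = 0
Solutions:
 u(a) = C1*exp(2*a)


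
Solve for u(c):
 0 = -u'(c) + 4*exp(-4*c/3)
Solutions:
 u(c) = C1 - 3*exp(-4*c/3)


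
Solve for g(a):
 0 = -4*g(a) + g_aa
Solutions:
 g(a) = C1*exp(-2*a) + C2*exp(2*a)


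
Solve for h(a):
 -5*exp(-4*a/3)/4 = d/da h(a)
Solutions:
 h(a) = C1 + 15*exp(-4*a/3)/16


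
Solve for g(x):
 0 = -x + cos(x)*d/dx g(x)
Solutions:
 g(x) = C1 + Integral(x/cos(x), x)


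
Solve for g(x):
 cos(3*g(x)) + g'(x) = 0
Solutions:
 g(x) = -asin((C1 + exp(6*x))/(C1 - exp(6*x)))/3 + pi/3
 g(x) = asin((C1 + exp(6*x))/(C1 - exp(6*x)))/3


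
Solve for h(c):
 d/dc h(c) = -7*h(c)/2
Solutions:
 h(c) = C1*exp(-7*c/2)


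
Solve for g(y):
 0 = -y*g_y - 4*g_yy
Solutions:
 g(y) = C1 + C2*erf(sqrt(2)*y/4)


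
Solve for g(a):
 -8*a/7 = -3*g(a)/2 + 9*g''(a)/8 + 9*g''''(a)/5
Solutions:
 g(a) = C1*exp(-sqrt(3)*a*sqrt(-15 + sqrt(2145))/12) + C2*exp(sqrt(3)*a*sqrt(-15 + sqrt(2145))/12) + C3*sin(sqrt(3)*a*sqrt(15 + sqrt(2145))/12) + C4*cos(sqrt(3)*a*sqrt(15 + sqrt(2145))/12) + 16*a/21


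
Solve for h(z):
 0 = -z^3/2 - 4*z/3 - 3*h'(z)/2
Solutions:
 h(z) = C1 - z^4/12 - 4*z^2/9


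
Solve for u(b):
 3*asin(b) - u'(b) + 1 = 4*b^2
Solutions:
 u(b) = C1 - 4*b^3/3 + 3*b*asin(b) + b + 3*sqrt(1 - b^2)


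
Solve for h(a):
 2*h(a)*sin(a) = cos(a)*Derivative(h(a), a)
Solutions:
 h(a) = C1/cos(a)^2


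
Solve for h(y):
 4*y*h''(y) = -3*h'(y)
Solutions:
 h(y) = C1 + C2*y^(1/4)


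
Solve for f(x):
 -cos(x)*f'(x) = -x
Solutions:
 f(x) = C1 + Integral(x/cos(x), x)


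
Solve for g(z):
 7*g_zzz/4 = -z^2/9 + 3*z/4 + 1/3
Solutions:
 g(z) = C1 + C2*z + C3*z^2 - z^5/945 + z^4/56 + 2*z^3/63


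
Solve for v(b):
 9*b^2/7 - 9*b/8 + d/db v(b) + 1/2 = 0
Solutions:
 v(b) = C1 - 3*b^3/7 + 9*b^2/16 - b/2


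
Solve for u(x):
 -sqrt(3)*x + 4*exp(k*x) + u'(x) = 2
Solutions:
 u(x) = C1 + sqrt(3)*x^2/2 + 2*x - 4*exp(k*x)/k


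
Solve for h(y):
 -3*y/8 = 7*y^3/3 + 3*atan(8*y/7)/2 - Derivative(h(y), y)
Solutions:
 h(y) = C1 + 7*y^4/12 + 3*y^2/16 + 3*y*atan(8*y/7)/2 - 21*log(64*y^2 + 49)/32


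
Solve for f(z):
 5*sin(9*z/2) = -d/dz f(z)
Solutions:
 f(z) = C1 + 10*cos(9*z/2)/9


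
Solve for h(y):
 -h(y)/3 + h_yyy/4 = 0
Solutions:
 h(y) = C3*exp(6^(2/3)*y/3) + (C1*sin(2^(2/3)*3^(1/6)*y/2) + C2*cos(2^(2/3)*3^(1/6)*y/2))*exp(-6^(2/3)*y/6)


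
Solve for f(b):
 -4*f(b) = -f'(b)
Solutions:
 f(b) = C1*exp(4*b)


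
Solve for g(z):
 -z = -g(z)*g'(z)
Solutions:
 g(z) = -sqrt(C1 + z^2)
 g(z) = sqrt(C1 + z^2)


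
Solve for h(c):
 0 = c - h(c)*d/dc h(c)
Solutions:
 h(c) = -sqrt(C1 + c^2)
 h(c) = sqrt(C1 + c^2)


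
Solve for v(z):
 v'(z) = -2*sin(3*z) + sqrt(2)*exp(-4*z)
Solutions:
 v(z) = C1 + 2*cos(3*z)/3 - sqrt(2)*exp(-4*z)/4


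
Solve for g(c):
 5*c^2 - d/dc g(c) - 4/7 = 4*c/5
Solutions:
 g(c) = C1 + 5*c^3/3 - 2*c^2/5 - 4*c/7


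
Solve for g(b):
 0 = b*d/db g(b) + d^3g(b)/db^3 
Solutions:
 g(b) = C1 + Integral(C2*airyai(-b) + C3*airybi(-b), b)


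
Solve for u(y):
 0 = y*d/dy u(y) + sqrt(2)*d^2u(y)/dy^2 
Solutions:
 u(y) = C1 + C2*erf(2^(1/4)*y/2)


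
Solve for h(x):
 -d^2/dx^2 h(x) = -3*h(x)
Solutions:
 h(x) = C1*exp(-sqrt(3)*x) + C2*exp(sqrt(3)*x)


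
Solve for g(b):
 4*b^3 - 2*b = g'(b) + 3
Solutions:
 g(b) = C1 + b^4 - b^2 - 3*b


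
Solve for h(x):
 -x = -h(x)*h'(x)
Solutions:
 h(x) = -sqrt(C1 + x^2)
 h(x) = sqrt(C1 + x^2)


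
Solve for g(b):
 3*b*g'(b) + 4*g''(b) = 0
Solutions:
 g(b) = C1 + C2*erf(sqrt(6)*b/4)


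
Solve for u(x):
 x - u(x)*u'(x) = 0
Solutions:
 u(x) = -sqrt(C1 + x^2)
 u(x) = sqrt(C1 + x^2)


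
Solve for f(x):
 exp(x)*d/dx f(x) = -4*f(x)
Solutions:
 f(x) = C1*exp(4*exp(-x))


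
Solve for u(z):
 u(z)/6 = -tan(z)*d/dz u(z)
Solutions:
 u(z) = C1/sin(z)^(1/6)


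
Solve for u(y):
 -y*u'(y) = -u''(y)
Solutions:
 u(y) = C1 + C2*erfi(sqrt(2)*y/2)


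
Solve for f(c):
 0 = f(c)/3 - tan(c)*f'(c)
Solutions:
 f(c) = C1*sin(c)^(1/3)


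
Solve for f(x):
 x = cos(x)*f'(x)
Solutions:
 f(x) = C1 + Integral(x/cos(x), x)


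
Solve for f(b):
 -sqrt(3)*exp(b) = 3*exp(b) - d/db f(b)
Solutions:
 f(b) = C1 + sqrt(3)*exp(b) + 3*exp(b)


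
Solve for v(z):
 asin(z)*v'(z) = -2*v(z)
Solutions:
 v(z) = C1*exp(-2*Integral(1/asin(z), z))


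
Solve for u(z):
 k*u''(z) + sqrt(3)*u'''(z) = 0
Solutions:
 u(z) = C1 + C2*z + C3*exp(-sqrt(3)*k*z/3)


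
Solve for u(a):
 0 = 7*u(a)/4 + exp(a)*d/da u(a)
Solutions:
 u(a) = C1*exp(7*exp(-a)/4)


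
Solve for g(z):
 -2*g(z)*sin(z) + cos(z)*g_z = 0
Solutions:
 g(z) = C1/cos(z)^2


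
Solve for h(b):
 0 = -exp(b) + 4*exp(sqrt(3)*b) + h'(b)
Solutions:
 h(b) = C1 + exp(b) - 4*sqrt(3)*exp(sqrt(3)*b)/3


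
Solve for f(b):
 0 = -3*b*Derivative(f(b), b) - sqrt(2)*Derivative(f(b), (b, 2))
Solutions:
 f(b) = C1 + C2*erf(2^(1/4)*sqrt(3)*b/2)


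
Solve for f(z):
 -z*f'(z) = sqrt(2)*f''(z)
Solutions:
 f(z) = C1 + C2*erf(2^(1/4)*z/2)


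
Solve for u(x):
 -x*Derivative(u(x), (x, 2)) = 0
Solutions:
 u(x) = C1 + C2*x


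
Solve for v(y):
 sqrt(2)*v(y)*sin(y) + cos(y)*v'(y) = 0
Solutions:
 v(y) = C1*cos(y)^(sqrt(2))


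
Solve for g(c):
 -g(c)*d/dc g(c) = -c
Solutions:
 g(c) = -sqrt(C1 + c^2)
 g(c) = sqrt(C1 + c^2)


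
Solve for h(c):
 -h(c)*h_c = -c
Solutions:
 h(c) = -sqrt(C1 + c^2)
 h(c) = sqrt(C1 + c^2)


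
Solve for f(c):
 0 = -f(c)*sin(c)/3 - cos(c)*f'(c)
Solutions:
 f(c) = C1*cos(c)^(1/3)


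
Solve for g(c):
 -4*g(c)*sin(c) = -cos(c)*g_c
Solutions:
 g(c) = C1/cos(c)^4


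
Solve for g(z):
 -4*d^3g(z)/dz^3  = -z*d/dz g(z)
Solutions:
 g(z) = C1 + Integral(C2*airyai(2^(1/3)*z/2) + C3*airybi(2^(1/3)*z/2), z)


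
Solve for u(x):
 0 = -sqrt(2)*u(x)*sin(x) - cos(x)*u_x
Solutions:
 u(x) = C1*cos(x)^(sqrt(2))


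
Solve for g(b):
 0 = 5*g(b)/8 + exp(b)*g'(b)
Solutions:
 g(b) = C1*exp(5*exp(-b)/8)


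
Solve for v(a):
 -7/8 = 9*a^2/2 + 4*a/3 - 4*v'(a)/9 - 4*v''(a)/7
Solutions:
 v(a) = C1 + C2*exp(-7*a/9) + 27*a^3/8 - 645*a^2/56 + 49527*a/1568


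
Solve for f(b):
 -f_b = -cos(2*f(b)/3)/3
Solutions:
 -b/3 - 3*log(sin(2*f(b)/3) - 1)/4 + 3*log(sin(2*f(b)/3) + 1)/4 = C1


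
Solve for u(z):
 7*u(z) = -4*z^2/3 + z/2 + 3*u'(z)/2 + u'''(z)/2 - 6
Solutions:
 u(z) = C3*exp(2*z) - 4*z^2/21 - z/98 + (C1*sin(sqrt(6)*z) + C2*cos(sqrt(6)*z))*exp(-z) - 1179/1372


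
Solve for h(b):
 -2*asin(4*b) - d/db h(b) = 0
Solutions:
 h(b) = C1 - 2*b*asin(4*b) - sqrt(1 - 16*b^2)/2


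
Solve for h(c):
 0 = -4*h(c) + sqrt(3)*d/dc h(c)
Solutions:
 h(c) = C1*exp(4*sqrt(3)*c/3)


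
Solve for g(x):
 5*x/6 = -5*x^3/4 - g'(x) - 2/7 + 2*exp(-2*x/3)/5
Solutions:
 g(x) = C1 - 5*x^4/16 - 5*x^2/12 - 2*x/7 - 3*exp(-2*x/3)/5


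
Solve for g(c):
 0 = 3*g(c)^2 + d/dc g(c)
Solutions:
 g(c) = 1/(C1 + 3*c)


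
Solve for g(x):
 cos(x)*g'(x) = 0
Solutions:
 g(x) = C1


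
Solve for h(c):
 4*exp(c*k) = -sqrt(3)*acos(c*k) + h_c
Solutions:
 h(c) = C1 + 4*Piecewise((exp(c*k)/k, Ne(k, 0)), (c, True)) + sqrt(3)*Piecewise((c*acos(c*k) - sqrt(-c^2*k^2 + 1)/k, Ne(k, 0)), (pi*c/2, True))


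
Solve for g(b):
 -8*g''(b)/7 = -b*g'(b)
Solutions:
 g(b) = C1 + C2*erfi(sqrt(7)*b/4)


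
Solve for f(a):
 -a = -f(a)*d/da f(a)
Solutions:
 f(a) = -sqrt(C1 + a^2)
 f(a) = sqrt(C1 + a^2)


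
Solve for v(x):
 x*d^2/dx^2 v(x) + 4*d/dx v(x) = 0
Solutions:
 v(x) = C1 + C2/x^3


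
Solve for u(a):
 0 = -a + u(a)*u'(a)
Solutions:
 u(a) = -sqrt(C1 + a^2)
 u(a) = sqrt(C1 + a^2)


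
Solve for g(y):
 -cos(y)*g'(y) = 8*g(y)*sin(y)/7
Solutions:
 g(y) = C1*cos(y)^(8/7)


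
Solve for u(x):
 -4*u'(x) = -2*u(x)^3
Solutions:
 u(x) = -sqrt(-1/(C1 + x))
 u(x) = sqrt(-1/(C1 + x))


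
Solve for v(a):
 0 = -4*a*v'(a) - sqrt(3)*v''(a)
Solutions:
 v(a) = C1 + C2*erf(sqrt(2)*3^(3/4)*a/3)


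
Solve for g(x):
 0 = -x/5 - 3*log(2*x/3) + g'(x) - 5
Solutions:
 g(x) = C1 + x^2/10 + 3*x*log(x) + x*log(8/27) + 2*x


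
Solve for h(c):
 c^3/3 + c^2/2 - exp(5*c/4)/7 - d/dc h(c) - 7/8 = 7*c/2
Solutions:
 h(c) = C1 + c^4/12 + c^3/6 - 7*c^2/4 - 7*c/8 - 4*exp(5*c/4)/35


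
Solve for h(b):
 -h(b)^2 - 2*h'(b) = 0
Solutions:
 h(b) = 2/(C1 + b)


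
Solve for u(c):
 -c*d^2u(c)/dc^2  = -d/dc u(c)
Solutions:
 u(c) = C1 + C2*c^2


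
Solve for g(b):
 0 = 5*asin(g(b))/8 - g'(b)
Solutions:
 Integral(1/asin(_y), (_y, g(b))) = C1 + 5*b/8


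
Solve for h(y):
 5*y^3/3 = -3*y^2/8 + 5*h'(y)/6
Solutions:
 h(y) = C1 + y^4/2 + 3*y^3/20


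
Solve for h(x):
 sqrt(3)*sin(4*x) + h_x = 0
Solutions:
 h(x) = C1 + sqrt(3)*cos(4*x)/4


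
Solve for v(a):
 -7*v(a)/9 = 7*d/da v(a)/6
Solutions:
 v(a) = C1*exp(-2*a/3)


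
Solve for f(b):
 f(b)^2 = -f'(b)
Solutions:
 f(b) = 1/(C1 + b)


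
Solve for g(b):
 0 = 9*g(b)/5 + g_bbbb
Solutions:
 g(b) = (C1*sin(5^(3/4)*sqrt(6)*b/10) + C2*cos(5^(3/4)*sqrt(6)*b/10))*exp(-5^(3/4)*sqrt(6)*b/10) + (C3*sin(5^(3/4)*sqrt(6)*b/10) + C4*cos(5^(3/4)*sqrt(6)*b/10))*exp(5^(3/4)*sqrt(6)*b/10)


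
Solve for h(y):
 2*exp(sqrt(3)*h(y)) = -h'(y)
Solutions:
 h(y) = sqrt(3)*(2*log(1/(C1 + 2*y)) - log(3))/6


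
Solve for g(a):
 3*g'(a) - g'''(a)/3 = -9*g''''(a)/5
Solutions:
 g(a) = C1 + C2*exp(a*(10*2^(1/3)*5^(2/3)/(243*sqrt(531141) + 177097)^(1/3) + 20 + 2^(2/3)*5^(1/3)*(243*sqrt(531141) + 177097)^(1/3))/324)*sin(10^(1/3)*sqrt(3)*a*(-2^(1/3)*(243*sqrt(531141) + 177097)^(1/3) + 10*5^(1/3)/(243*sqrt(531141) + 177097)^(1/3))/324) + C3*exp(a*(10*2^(1/3)*5^(2/3)/(243*sqrt(531141) + 177097)^(1/3) + 20 + 2^(2/3)*5^(1/3)*(243*sqrt(531141) + 177097)^(1/3))/324)*cos(10^(1/3)*sqrt(3)*a*(-2^(1/3)*(243*sqrt(531141) + 177097)^(1/3) + 10*5^(1/3)/(243*sqrt(531141) + 177097)^(1/3))/324) + C4*exp(a*(-2^(2/3)*5^(1/3)*(243*sqrt(531141) + 177097)^(1/3) - 10*2^(1/3)*5^(2/3)/(243*sqrt(531141) + 177097)^(1/3) + 10)/162)


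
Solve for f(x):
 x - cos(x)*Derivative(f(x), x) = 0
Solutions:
 f(x) = C1 + Integral(x/cos(x), x)


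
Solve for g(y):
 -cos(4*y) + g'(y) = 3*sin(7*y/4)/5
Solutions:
 g(y) = C1 + sin(4*y)/4 - 12*cos(7*y/4)/35


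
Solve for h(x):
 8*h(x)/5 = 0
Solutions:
 h(x) = 0


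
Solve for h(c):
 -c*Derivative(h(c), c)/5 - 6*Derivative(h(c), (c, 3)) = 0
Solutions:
 h(c) = C1 + Integral(C2*airyai(-30^(2/3)*c/30) + C3*airybi(-30^(2/3)*c/30), c)


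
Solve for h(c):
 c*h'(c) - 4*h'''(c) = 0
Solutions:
 h(c) = C1 + Integral(C2*airyai(2^(1/3)*c/2) + C3*airybi(2^(1/3)*c/2), c)


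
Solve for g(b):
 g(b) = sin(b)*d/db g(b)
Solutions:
 g(b) = C1*sqrt(cos(b) - 1)/sqrt(cos(b) + 1)


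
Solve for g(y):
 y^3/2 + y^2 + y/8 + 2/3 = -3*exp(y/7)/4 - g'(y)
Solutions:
 g(y) = C1 - y^4/8 - y^3/3 - y^2/16 - 2*y/3 - 21*exp(y/7)/4


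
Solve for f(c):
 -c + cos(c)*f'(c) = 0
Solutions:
 f(c) = C1 + Integral(c/cos(c), c)


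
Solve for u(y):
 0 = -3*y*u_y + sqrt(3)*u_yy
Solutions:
 u(y) = C1 + C2*erfi(sqrt(2)*3^(1/4)*y/2)


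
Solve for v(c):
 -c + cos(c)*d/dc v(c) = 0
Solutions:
 v(c) = C1 + Integral(c/cos(c), c)


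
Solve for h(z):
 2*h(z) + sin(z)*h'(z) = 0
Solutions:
 h(z) = C1*(cos(z) + 1)/(cos(z) - 1)


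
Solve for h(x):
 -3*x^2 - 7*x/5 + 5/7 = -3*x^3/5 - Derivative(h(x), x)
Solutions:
 h(x) = C1 - 3*x^4/20 + x^3 + 7*x^2/10 - 5*x/7


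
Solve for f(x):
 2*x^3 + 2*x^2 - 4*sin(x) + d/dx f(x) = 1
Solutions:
 f(x) = C1 - x^4/2 - 2*x^3/3 + x - 4*cos(x)


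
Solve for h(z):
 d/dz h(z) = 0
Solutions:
 h(z) = C1


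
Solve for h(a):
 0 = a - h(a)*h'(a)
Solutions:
 h(a) = -sqrt(C1 + a^2)
 h(a) = sqrt(C1 + a^2)


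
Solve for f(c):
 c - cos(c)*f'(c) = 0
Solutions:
 f(c) = C1 + Integral(c/cos(c), c)


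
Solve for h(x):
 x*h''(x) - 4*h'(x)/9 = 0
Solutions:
 h(x) = C1 + C2*x^(13/9)


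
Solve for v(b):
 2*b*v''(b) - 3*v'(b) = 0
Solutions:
 v(b) = C1 + C2*b^(5/2)


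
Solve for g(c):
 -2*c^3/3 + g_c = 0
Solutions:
 g(c) = C1 + c^4/6


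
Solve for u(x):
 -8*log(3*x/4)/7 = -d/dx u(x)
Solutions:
 u(x) = C1 + 8*x*log(x)/7 - 16*x*log(2)/7 - 8*x/7 + 8*x*log(3)/7


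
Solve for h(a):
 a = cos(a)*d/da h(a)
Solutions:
 h(a) = C1 + Integral(a/cos(a), a)


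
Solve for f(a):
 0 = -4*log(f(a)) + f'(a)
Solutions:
 li(f(a)) = C1 + 4*a


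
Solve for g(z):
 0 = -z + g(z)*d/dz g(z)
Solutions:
 g(z) = -sqrt(C1 + z^2)
 g(z) = sqrt(C1 + z^2)


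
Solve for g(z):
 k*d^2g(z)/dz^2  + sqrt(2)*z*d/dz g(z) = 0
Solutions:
 g(z) = C1 + C2*sqrt(k)*erf(2^(3/4)*z*sqrt(1/k)/2)


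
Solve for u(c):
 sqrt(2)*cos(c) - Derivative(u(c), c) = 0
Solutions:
 u(c) = C1 + sqrt(2)*sin(c)


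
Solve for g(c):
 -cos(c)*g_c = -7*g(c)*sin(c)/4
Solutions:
 g(c) = C1/cos(c)^(7/4)


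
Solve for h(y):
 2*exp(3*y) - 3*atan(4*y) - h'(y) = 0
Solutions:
 h(y) = C1 - 3*y*atan(4*y) + 2*exp(3*y)/3 + 3*log(16*y^2 + 1)/8


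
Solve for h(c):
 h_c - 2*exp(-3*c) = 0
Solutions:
 h(c) = C1 - 2*exp(-3*c)/3


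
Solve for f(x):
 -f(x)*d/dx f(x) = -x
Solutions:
 f(x) = -sqrt(C1 + x^2)
 f(x) = sqrt(C1 + x^2)


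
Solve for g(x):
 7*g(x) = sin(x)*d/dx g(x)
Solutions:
 g(x) = C1*sqrt(cos(x) - 1)*(cos(x)^3 - 3*cos(x)^2 + 3*cos(x) - 1)/(sqrt(cos(x) + 1)*(cos(x)^3 + 3*cos(x)^2 + 3*cos(x) + 1))


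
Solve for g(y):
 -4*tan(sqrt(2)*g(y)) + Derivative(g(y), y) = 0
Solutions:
 g(y) = sqrt(2)*(pi - asin(C1*exp(4*sqrt(2)*y)))/2
 g(y) = sqrt(2)*asin(C1*exp(4*sqrt(2)*y))/2


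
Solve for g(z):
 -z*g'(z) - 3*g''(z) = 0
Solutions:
 g(z) = C1 + C2*erf(sqrt(6)*z/6)


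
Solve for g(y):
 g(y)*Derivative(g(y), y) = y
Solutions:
 g(y) = -sqrt(C1 + y^2)
 g(y) = sqrt(C1 + y^2)


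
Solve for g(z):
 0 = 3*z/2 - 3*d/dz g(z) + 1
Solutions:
 g(z) = C1 + z^2/4 + z/3


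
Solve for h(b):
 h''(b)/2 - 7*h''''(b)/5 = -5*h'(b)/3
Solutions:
 h(b) = C1 + C2*exp(-210^(1/3)*b*(210^(1/3)/(sqrt(43890) + 210)^(1/3) + (sqrt(43890) + 210)^(1/3))/84)*sin(3^(1/6)*70^(1/3)*b*(-3^(2/3)*(sqrt(43890) + 210)^(1/3) + 3*70^(1/3)/(sqrt(43890) + 210)^(1/3))/84) + C3*exp(-210^(1/3)*b*(210^(1/3)/(sqrt(43890) + 210)^(1/3) + (sqrt(43890) + 210)^(1/3))/84)*cos(3^(1/6)*70^(1/3)*b*(-3^(2/3)*(sqrt(43890) + 210)^(1/3) + 3*70^(1/3)/(sqrt(43890) + 210)^(1/3))/84) + C4*exp(210^(1/3)*b*(210^(1/3)/(sqrt(43890) + 210)^(1/3) + (sqrt(43890) + 210)^(1/3))/42)


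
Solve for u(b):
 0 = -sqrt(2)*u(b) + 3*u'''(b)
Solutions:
 u(b) = C3*exp(2^(1/6)*3^(2/3)*b/3) + (C1*sin(6^(1/6)*b/2) + C2*cos(6^(1/6)*b/2))*exp(-2^(1/6)*3^(2/3)*b/6)


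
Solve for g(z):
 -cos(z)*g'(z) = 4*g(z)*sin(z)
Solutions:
 g(z) = C1*cos(z)^4


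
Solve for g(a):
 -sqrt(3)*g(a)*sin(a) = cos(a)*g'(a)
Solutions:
 g(a) = C1*cos(a)^(sqrt(3))


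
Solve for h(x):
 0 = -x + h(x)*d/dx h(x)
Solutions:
 h(x) = -sqrt(C1 + x^2)
 h(x) = sqrt(C1 + x^2)


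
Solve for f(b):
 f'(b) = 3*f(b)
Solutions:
 f(b) = C1*exp(3*b)


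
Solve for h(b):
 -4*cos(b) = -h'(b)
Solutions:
 h(b) = C1 + 4*sin(b)


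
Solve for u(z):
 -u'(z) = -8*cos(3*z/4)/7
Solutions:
 u(z) = C1 + 32*sin(3*z/4)/21


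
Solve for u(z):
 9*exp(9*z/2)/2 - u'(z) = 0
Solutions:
 u(z) = C1 + exp(9*z/2)


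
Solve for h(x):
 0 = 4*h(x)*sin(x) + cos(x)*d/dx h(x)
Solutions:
 h(x) = C1*cos(x)^4


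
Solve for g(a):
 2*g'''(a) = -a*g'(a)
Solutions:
 g(a) = C1 + Integral(C2*airyai(-2^(2/3)*a/2) + C3*airybi(-2^(2/3)*a/2), a)


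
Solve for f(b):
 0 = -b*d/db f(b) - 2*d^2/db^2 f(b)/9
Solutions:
 f(b) = C1 + C2*erf(3*b/2)


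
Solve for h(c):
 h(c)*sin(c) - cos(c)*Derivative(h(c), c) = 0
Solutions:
 h(c) = C1/cos(c)


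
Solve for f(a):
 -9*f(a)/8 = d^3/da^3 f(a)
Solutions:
 f(a) = C3*exp(-3^(2/3)*a/2) + (C1*sin(3*3^(1/6)*a/4) + C2*cos(3*3^(1/6)*a/4))*exp(3^(2/3)*a/4)


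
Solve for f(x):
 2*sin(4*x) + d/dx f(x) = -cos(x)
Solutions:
 f(x) = C1 - sin(x) + cos(4*x)/2


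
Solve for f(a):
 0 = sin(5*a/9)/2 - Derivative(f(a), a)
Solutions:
 f(a) = C1 - 9*cos(5*a/9)/10


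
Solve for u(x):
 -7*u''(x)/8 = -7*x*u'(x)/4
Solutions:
 u(x) = C1 + C2*erfi(x)
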